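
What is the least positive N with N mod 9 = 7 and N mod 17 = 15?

Since 17·8 ≡ 1 (mod 9), take x = 15 + 17·((7−15)·8 mod 9) = 15 + 17·8 = 151.
Check: 151 mod 9 = 7, 151 mod 17 = 15.

151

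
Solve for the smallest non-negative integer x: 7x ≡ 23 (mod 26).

7

The inverse of 7 mod 26 is 15 (since 7·15 = 105 ≡ 1).
So x ≡ 15·23 = 345 ≡ 7 (mod 26).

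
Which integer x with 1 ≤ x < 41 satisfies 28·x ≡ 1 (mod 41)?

22

28·22 = 616 = 15·41 + 1, so 28⁻¹ ≡ 22 (mod 41).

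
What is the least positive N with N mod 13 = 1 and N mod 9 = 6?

x ≡ 6 (mod 9) gives x ∈ {6, 15, 24, 33, 42, 51, 60, 69, …}.
The first of these with x mod 13 = 1 is 105.

105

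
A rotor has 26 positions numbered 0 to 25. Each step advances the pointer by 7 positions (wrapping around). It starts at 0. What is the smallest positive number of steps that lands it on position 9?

The inverse of 7 mod 26 is 15 (since 7·15 = 105 ≡ 1).
So x ≡ 15·9 = 135 ≡ 5 (mod 26).

5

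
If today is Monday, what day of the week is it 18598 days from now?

Dividing 18598 by 7 gives quotient 2656 and remainder 6.
Monday + 6 days → Sunday.

Sunday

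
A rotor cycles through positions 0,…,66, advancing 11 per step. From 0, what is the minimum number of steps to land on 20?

The inverse of 11 mod 67 is 61 (since 11·61 = 671 ≡ 1).
So x ≡ 61·20 = 1220 ≡ 14 (mod 67).
Check: 11·14 = 154 = 2·67 + 20.

14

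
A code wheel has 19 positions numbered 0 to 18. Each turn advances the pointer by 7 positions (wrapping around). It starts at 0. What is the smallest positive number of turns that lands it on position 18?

8

7⁻¹ ≡ 11 (mod 19) because 7·11 = 77 = 4·19 + 1.
So x ≡ 11·18 = 198 ≡ 8 (mod 19).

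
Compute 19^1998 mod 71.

43

Square-and-reduce mod 71: 19^1≡19, 19^2≡6, 19^4≡36, 19^8≡18, 19^16≡40, 19^32≡38, 19^64≡24, 19^128≡8, 19^256≡64, 19^512≡49, 19^1024≡58.
Since 1998 = 2 + 4 + 8 + 64 + 128 + 256 + 512 + 1024 in binary, 19^1998 ≡ 6·36·18·24·8·64·49·58 ≡ 43 (mod 71).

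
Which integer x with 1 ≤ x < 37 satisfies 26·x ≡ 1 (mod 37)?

26·10 = 260 = 7·37 + 1, so 26⁻¹ ≡ 10 (mod 37).

10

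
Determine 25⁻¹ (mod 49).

49 = 1·25 + 24
25 = 1·24 + 1
24 = 24·1 + 0
Back-substituting gives 25·2 ≡ 1 (mod 49).

2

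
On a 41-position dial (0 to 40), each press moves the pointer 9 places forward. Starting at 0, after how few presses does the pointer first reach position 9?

The inverse of 9 mod 41 is 32 (since 9·32 = 288 ≡ 1).
So x ≡ 32·9 = 288 ≡ 1 (mod 41).

1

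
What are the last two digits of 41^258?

21

Square-and-reduce mod 100: 41^1≡41, 41^2≡81, 41^4≡61, 41^8≡21, 41^16≡41, 41^32≡81, 41^64≡61, 41^128≡21, 41^256≡41.
Since 258 = 2 + 256 in binary, 41^258 ≡ 81·41 ≡ 21 (mod 100).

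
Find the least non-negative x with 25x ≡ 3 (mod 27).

The inverse of 25 mod 27 is 13 (since 25·13 = 325 ≡ 1).
So x ≡ 13·3 = 39 ≡ 12 (mod 27).

12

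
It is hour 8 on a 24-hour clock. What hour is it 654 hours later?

654 = 27·24 + 6, so 654 mod 24 = 6.
(8 + 6) mod 24 = 14.

14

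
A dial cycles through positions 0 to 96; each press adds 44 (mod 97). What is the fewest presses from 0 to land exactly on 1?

97 = 2·44 + 9
44 = 4·9 + 8
9 = 1·8 + 1
8 = 8·1 + 0
Back-substituting gives 44·86 ≡ 1 (mod 97).

86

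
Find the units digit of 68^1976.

6

Last digits of 8^n: 8, 4, 2, 6 (period 4).
1976 mod 4 = 0, so the last digit matches 8^4 = 6.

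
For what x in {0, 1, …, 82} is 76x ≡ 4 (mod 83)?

76⁻¹ ≡ 71 (mod 83) because 76·71 = 5396 = 65·83 + 1.
So x ≡ 71·4 = 284 ≡ 35 (mod 83).

35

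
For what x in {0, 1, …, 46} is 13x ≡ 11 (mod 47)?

13⁻¹ ≡ 29 (mod 47) because 13·29 = 377 = 8·47 + 1.
Multiplying both sides by 29: x ≡ 29·11 = 319 ≡ 37 (mod 47).
Check: 13·37 = 481 = 10·47 + 11.

37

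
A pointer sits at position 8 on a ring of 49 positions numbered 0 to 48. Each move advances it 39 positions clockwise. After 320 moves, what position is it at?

42

320·39 = 12480.
12480 mod 49 = 34 (since 254·49 = 12446).
(8 + 34) mod 49 = 42.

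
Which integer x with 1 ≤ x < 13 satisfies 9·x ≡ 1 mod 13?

9·3 = 27 = 2·13 + 1, so 9⁻¹ ≡ 3 (mod 13).

3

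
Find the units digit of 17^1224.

The units digit of 17^n cycles with period 4: 7, 9, 3, 1, …
1224 leaves remainder 0 on division by 4, so 17^1224 ends in 1.

1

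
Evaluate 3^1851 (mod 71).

Successive squares of 3 mod 71: 3^1≡3, 3^2≡9, 3^4≡10, 3^8≡29, 3^16≡60, 3^32≡50, 3^64≡15, 3^128≡12, 3^256≡2, 3^512≡4, 3^1024≡16.
Since 1851 = 1 + 2 + 8 + 16 + 32 + 256 + 512 + 1024 in binary, 3^1851 ≡ 3·9·29·60·50·2·4·16 ≡ 64 (mod 71).

64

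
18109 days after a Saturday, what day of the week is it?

Saturday

18109 − 2587·7 = 0, so 18109 ≡ 0 (mod 7).
Saturday + 0 days → Saturday.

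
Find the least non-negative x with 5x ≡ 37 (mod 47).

5⁻¹ ≡ 19 (mod 47) because 5·19 = 95 = 2·47 + 1.
Multiplying both sides by 19: x ≡ 19·37 = 703 ≡ 45 (mod 47).
Check: 5·45 = 225 = 4·47 + 37.

45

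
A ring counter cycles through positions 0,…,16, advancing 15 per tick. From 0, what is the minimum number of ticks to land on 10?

15⁻¹ ≡ 8 (mod 17) because 15·8 = 120 = 7·17 + 1.
Multiplying both sides by 8: x ≡ 8·10 = 80 ≡ 12 (mod 17).

12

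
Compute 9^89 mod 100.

89

By repeated squaring mod 100: 9^1≡9, 9^2≡81, 9^4≡61, 9^8≡21, 9^16≡41, 9^32≡81, 9^64≡61.
Since 89 = 1 + 8 + 16 + 64 in binary, 9^89 ≡ 9·21·41·61 ≡ 89 (mod 100).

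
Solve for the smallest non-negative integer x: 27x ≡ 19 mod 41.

25

The inverse of 27 mod 41 is 38 (since 27·38 = 1026 ≡ 1).
So x ≡ 38·19 = 722 ≡ 25 (mod 41).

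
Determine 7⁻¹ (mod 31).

9

7·9 = 63 = 2·31 + 1, so 7⁻¹ ≡ 9 (mod 31).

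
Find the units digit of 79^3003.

The units digit of 79^n cycles with period 2: 9, 1, …
3003 mod 2 = 1, so the last digit matches 9^1 = 9.

9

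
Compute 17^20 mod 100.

Square-and-reduce mod 100: 17^1≡17, 17^2≡89, 17^4≡21, 17^8≡41, 17^16≡81.
20 = 4 + 16, so 17^20 ≡ 21·81 ≡ 1 (mod 100).

1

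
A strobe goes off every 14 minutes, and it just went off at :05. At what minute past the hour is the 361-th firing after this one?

19

361·14 = 5054.
5054 mod 60 = 14 (since 84·60 = 5040).
(5 + 14) mod 60 = 19.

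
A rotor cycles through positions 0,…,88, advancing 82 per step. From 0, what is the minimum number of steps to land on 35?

84

The inverse of 82 mod 89 is 38 (since 82·38 = 3116 ≡ 1).
Multiplying both sides by 38: x ≡ 38·35 = 1330 ≡ 84 (mod 89).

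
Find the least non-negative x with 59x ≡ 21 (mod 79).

74

The inverse of 59 mod 79 is 75 (since 59·75 = 4425 ≡ 1).
Multiplying both sides by 75: x ≡ 75·21 = 1575 ≡ 74 (mod 79).
Check: 59·74 = 4366 = 55·79 + 21.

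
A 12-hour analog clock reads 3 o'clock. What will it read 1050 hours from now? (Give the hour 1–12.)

9

Dividing 1050 by 12 gives quotient 87 and remainder 6.
3 + 6 → 9 on a 12-hour dial.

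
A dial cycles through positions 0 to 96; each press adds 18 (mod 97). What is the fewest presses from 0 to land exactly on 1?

27

97 = 5·18 + 7
18 = 2·7 + 4
7 = 1·4 + 3
4 = 1·3 + 1
3 = 3·1 + 0
Back-substituting gives 18·27 ≡ 1 (mod 97).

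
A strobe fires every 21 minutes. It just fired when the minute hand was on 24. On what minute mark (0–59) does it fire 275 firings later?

275·21 = 5775.
5775 = 96·60 + 15, so 5775 mod 60 = 15.
(24 + 15) mod 60 = 39.

39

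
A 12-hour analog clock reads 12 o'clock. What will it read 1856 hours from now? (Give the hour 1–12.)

8

1856 − 154·12 = 8, so 1856 ≡ 8 (mod 12).
12 + 8 → 8 on a 12-hour dial.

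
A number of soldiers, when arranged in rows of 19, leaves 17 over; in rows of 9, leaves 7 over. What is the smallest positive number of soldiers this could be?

Since 9·17 ≡ 1 (mod 19), take x = 7 + 9·((17−7)·17 mod 19) = 7 + 9·18 = 169.
Check: 169 mod 19 = 17, 169 mod 9 = 7.

169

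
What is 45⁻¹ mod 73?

13

73 = 1·45 + 28
45 = 1·28 + 17
28 = 1·17 + 11
17 = 1·11 + 6
11 = 1·6 + 5
6 = 1·5 + 1
5 = 5·1 + 0
Back-substituting gives 45·13 ≡ 1 (mod 73).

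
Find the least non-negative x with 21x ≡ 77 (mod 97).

36

21⁻¹ ≡ 37 (mod 97) because 21·37 = 777 = 8·97 + 1.
So x ≡ 37·77 = 2849 ≡ 36 (mod 97).
Check: 21·36 = 756 = 7·97 + 77.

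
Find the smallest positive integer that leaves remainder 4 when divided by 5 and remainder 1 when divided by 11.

x ≡ 4 (mod 5) gives x ∈ {4, 9, 14, 19, 24, 29, 34}.
The first of these with x mod 11 = 1 is 34.

34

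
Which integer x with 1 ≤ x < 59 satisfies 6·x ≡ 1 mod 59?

59 = 9·6 + 5
6 = 1·5 + 1
5 = 5·1 + 0
Back-substituting gives 6·10 ≡ 1 (mod 59).

10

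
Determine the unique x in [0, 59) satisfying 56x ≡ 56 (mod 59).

56⁻¹ ≡ 39 (mod 59) because 56·39 = 2184 = 37·59 + 1.
So x ≡ 39·56 = 2184 ≡ 1 (mod 59).
Check: 56·1 = 56 = 0·59 + 56.

1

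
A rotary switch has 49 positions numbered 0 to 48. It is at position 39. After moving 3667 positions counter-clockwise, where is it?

47

3667 mod 49 = 41 (since 74·49 = 3626).
(39 − 41) mod 49 = 47.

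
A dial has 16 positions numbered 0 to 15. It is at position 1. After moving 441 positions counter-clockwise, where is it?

8

441 = 27·16 + 9, so 441 mod 16 = 9.
(1 − 9) mod 16 = 8.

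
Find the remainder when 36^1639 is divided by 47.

37

By repeated squaring mod 47: 36^1≡36, 36^2≡27, 36^4≡24, 36^8≡12, 36^16≡3, 36^32≡9, 36^64≡34, 36^128≡28, 36^256≡32, 36^512≡37, 36^1024≡6.
Since 1639 = 1 + 2 + 4 + 32 + 64 + 512 + 1024 in binary, 36^1639 ≡ 36·27·24·9·34·37·6 ≡ 37 (mod 47).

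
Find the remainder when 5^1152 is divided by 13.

By repeated squaring mod 13: 5^1≡5, 5^2≡12, 5^4≡1, 5^8≡1, 5^16≡1, 5^32≡1, 5^64≡1, 5^128≡1, 5^256≡1, 5^512≡1, 5^1024≡1.
1152 = 128 + 1024, so 5^1152 ≡ 1·1 ≡ 1 (mod 13).

1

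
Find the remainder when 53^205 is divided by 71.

41

Successive squares of 53 mod 71: 53^1≡53, 53^2≡40, 53^4≡38, 53^8≡24, 53^16≡8, 53^32≡64, 53^64≡49, 53^128≡58.
Since 205 = 1 + 4 + 8 + 64 + 128 in binary, 53^205 ≡ 53·38·24·49·58 ≡ 41 (mod 71).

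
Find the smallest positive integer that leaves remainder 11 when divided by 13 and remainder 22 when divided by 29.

167

x ≡ 11 (mod 13) gives x ∈ {11, 24, 37, 50, 63, 76, 89, 102, …}.
The first of these with x mod 29 = 22 is 167.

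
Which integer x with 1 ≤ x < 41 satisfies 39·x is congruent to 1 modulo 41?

41 = 1·39 + 2
39 = 19·2 + 1
2 = 2·1 + 0
Back-substituting gives 39·20 ≡ 1 (mod 41).

20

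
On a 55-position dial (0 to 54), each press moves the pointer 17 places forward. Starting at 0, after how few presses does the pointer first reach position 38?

54

17⁻¹ ≡ 13 (mod 55) because 17·13 = 221 = 4·55 + 1.
So x ≡ 13·38 = 494 ≡ 54 (mod 55).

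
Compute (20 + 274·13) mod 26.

274·13 = 3562.
3562 mod 26 = 0 (since 137·26 = 3562).
(20 + 0) mod 26 = 20.

20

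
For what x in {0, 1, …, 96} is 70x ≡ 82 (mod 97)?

76

The inverse of 70 mod 97 is 79 (since 70·79 = 5530 ≡ 1).
Multiplying both sides by 79: x ≡ 79·82 = 6478 ≡ 76 (mod 97).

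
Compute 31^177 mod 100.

Square-and-reduce mod 100: 31^1≡31, 31^2≡61, 31^4≡21, 31^8≡41, 31^16≡81, 31^32≡61, 31^64≡21, 31^128≡41.
177 = 1 + 16 + 32 + 128, so 31^177 ≡ 31·81·61·41 ≡ 11 (mod 100).

11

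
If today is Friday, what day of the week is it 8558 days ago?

8558 − 1222·7 = 4, so 8558 ≡ 4 (mod 7).
Friday − 4 days → Monday.

Monday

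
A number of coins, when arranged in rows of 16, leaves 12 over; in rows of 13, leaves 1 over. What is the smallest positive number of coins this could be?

x ≡ 1 (mod 13) gives x ∈ {1, 14, 27, 40, 53, 66, 79, 92}.
The first of these with x mod 16 = 12 is 92.

92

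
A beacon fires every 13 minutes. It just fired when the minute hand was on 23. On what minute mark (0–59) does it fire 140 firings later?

43

140·13 = 1820.
1820 − 30·60 = 20, so 1820 ≡ 20 (mod 60).
(23 + 20) mod 60 = 43.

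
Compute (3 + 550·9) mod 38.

550·9 = 4950.
4950 − 130·38 = 10, so 4950 ≡ 10 (mod 38).
(3 + 10) mod 38 = 13.

13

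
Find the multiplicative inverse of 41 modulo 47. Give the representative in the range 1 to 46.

39

47 = 1·41 + 6
41 = 6·6 + 5
6 = 1·5 + 1
5 = 5·1 + 0
Back-substituting gives 41·39 ≡ 1 (mod 47).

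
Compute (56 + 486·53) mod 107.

486·53 = 25758.
25758 mod 107 = 78 (since 240·107 = 25680).
(56 + 78) mod 107 = 27.

27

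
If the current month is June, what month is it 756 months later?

June

Dividing 756 by 12 gives quotient 63 and remainder 0.
June + 0 months → June.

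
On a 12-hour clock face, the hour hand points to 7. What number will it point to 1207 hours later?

2

1207 − 100·12 = 7, so 1207 ≡ 7 (mod 12).
7 + 7 → 2 on a 12-hour dial.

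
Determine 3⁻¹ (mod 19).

19 = 6·3 + 1
3 = 3·1 + 0
Back-substituting gives 3·13 ≡ 1 (mod 19).

13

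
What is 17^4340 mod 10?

Powers of 7 mod 10 repeat with period 4: 7, 9, 3, 1.
4340 mod 4 = 0, so the last digit matches 7^4 = 1.

1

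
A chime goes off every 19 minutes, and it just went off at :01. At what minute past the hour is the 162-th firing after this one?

162·19 = 3078.
Dividing 3078 by 60 gives quotient 51 and remainder 18.
(1 + 18) mod 60 = 19.

19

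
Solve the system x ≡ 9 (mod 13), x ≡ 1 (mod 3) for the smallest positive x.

x ≡ 1 (mod 3) gives x ∈ {1, 4, 7, 10, 13, 16, 19, 22}.
The first of these with x mod 13 = 9 is 22.

22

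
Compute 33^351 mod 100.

17

By repeated squaring mod 100: 33^1≡33, 33^2≡89, 33^4≡21, 33^8≡41, 33^16≡81, 33^32≡61, 33^64≡21, 33^128≡41, 33^256≡81.
Since 351 = 1 + 2 + 4 + 8 + 16 + 64 + 256 in binary, 33^351 ≡ 33·89·21·41·81·21·81 ≡ 17 (mod 100).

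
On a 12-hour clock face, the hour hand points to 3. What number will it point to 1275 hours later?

6

1275 − 106·12 = 3, so 1275 ≡ 3 (mod 12).
3 + 3 → 6 on a 12-hour dial.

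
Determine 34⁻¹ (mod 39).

34·31 = 1054 = 27·39 + 1, so 34⁻¹ ≡ 31 (mod 39).

31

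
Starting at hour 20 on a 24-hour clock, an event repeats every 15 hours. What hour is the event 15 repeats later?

15·15 = 225.
225 − 9·24 = 9, so 225 ≡ 9 (mod 24).
(20 + 9) mod 24 = 5.

5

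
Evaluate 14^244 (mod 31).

Successive squares of 14 mod 31: 14^1≡14, 14^2≡10, 14^4≡7, 14^8≡18, 14^16≡14, 14^32≡10, 14^64≡7, 14^128≡18.
Since 244 = 4 + 16 + 32 + 64 + 128 in binary, 14^244 ≡ 7·14·10·7·18 ≡ 7 (mod 31).

7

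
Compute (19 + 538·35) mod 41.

30

538·35 = 18830.
Dividing 18830 by 41 gives quotient 459 and remainder 11.
(19 + 11) mod 41 = 30.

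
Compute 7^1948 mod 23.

16

Successive squares of 7 mod 23: 7^1≡7, 7^2≡3, 7^4≡9, 7^8≡12, 7^16≡6, 7^32≡13, 7^64≡8, 7^128≡18, 7^256≡2, 7^512≡4, 7^1024≡16.
Since 1948 = 4 + 8 + 16 + 128 + 256 + 512 + 1024 in binary, 7^1948 ≡ 9·12·6·18·2·4·16 ≡ 16 (mod 23).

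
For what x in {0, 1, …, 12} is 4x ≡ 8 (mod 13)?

4⁻¹ ≡ 10 (mod 13) because 4·10 = 40 = 3·13 + 1.
Multiplying both sides by 10: x ≡ 10·8 = 80 ≡ 2 (mod 13).
Check: 4·2 = 8 = 0·13 + 8.

2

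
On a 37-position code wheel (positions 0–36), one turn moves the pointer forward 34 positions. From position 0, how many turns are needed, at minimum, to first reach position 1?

34·12 = 408 = 11·37 + 1, so 34⁻¹ ≡ 12 (mod 37).

12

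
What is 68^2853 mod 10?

Last digits of 8^n: 8, 4, 2, 6 (period 4).
2853 mod 4 = 1, so the last digit matches 8^1 = 8.

8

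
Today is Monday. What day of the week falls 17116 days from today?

Tuesday

Dividing 17116 by 7 gives quotient 2445 and remainder 1.
Monday + 1 day → Tuesday.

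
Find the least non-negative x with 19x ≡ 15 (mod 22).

19⁻¹ ≡ 7 (mod 22) because 19·7 = 133 = 6·22 + 1.
So x ≡ 7·15 = 105 ≡ 17 (mod 22).

17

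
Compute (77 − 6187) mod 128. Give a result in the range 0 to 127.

Dividing 6187 by 128 gives quotient 48 and remainder 43.
(77 − 43) mod 128 = 34.

34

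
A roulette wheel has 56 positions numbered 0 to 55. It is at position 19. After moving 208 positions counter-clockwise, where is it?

208 − 3·56 = 40, so 208 ≡ 40 (mod 56).
(19 − 40) mod 56 = 35.

35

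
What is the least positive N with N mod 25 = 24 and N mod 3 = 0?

x ≡ 0 (mod 3) gives x ∈ {0, 3, 6, 9, 12, 15, 18, 21, …}.
The first of these with x mod 25 = 24 is 24.

24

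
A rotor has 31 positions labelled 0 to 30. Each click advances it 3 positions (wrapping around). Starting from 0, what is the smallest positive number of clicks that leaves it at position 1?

3·21 = 63 = 2·31 + 1, so 3⁻¹ ≡ 21 (mod 31).

21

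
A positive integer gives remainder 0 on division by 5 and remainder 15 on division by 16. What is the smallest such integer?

x ≡ 0 (mod 5) gives x ∈ {0, 5, 10, 15}.
The first of these with x mod 16 = 15 is 15.

15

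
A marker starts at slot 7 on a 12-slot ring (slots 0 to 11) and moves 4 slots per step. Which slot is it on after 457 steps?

457·4 = 1828.
Dividing 1828 by 12 gives quotient 152 and remainder 4.
(7 + 4) mod 12 = 11.

11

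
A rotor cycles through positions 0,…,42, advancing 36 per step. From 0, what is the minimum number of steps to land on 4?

24

The inverse of 36 mod 43 is 6 (since 36·6 = 216 ≡ 1).
So x ≡ 6·4 = 24 ≡ 24 (mod 43).
Check: 36·24 = 864 = 20·43 + 4.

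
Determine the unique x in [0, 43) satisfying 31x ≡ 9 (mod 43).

The inverse of 31 mod 43 is 25 (since 31·25 = 775 ≡ 1).
Multiplying both sides by 25: x ≡ 25·9 = 225 ≡ 10 (mod 43).

10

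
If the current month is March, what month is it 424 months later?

July

424 = 35·12 + 4, so 424 mod 12 = 4.
March + 4 months → July.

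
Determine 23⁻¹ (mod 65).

65 = 2·23 + 19
23 = 1·19 + 4
19 = 4·4 + 3
4 = 1·3 + 1
3 = 3·1 + 0
Back-substituting gives 23·17 ≡ 1 (mod 65).

17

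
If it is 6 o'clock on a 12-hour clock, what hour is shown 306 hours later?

Dividing 306 by 12 gives quotient 25 and remainder 6.
6 + 6 → 12 on a 12-hour dial.

12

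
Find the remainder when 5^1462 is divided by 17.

Square-and-reduce mod 17: 5^1≡5, 5^2≡8, 5^4≡13, 5^8≡16, 5^16≡1, 5^32≡1, 5^64≡1, 5^128≡1, 5^256≡1, 5^512≡1, 5^1024≡1.
Since 1462 = 2 + 4 + 16 + 32 + 128 + 256 + 1024 in binary, 5^1462 ≡ 8·13·1·1·1·1·1 ≡ 2 (mod 17).

2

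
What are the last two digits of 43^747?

07

Square-and-reduce mod 100: 43^1≡43, 43^2≡49, 43^4≡1, 43^8≡1, 43^16≡1, 43^32≡1, 43^64≡1, 43^128≡1, 43^256≡1, 43^512≡1.
Since 747 = 1 + 2 + 8 + 32 + 64 + 128 + 512 in binary, 43^747 ≡ 43·49·1·1·1·1·1 ≡ 7 (mod 100).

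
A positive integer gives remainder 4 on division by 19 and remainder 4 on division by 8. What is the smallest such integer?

x ≡ 4 (mod 8) gives x ∈ {4}.
The first of these with x mod 19 = 4 is 4.

4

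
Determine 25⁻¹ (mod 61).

61 = 2·25 + 11
25 = 2·11 + 3
11 = 3·3 + 2
3 = 1·2 + 1
2 = 2·1 + 0
Back-substituting gives 25·22 ≡ 1 (mod 61).

22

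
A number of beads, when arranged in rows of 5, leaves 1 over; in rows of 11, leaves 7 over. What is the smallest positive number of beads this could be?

51

Since 11·1 ≡ 1 (mod 5), take x = 7 + 11·((1−7)·1 mod 5) = 7 + 11·4 = 51.
Check: 51 mod 5 = 1, 51 mod 11 = 7.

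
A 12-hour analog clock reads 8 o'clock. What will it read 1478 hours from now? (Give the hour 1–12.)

10

1478 − 123·12 = 2, so 1478 ≡ 2 (mod 12).
8 + 2 → 10 on a 12-hour dial.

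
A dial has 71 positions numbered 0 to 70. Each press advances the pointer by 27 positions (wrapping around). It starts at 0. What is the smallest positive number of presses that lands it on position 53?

23

27⁻¹ ≡ 50 (mod 71) because 27·50 = 1350 = 19·71 + 1.
So x ≡ 50·53 = 2650 ≡ 23 (mod 71).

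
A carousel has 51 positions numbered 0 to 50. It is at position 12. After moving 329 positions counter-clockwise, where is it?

329 mod 51 = 23 (since 6·51 = 306).
(12 − 23) mod 51 = 40.

40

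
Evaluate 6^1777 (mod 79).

60

Successive squares of 6 mod 79: 6^1≡6, 6^2≡36, 6^4≡32, 6^8≡76, 6^16≡9, 6^32≡2, 6^64≡4, 6^128≡16, 6^256≡19, 6^512≡45, 6^1024≡50.
Since 1777 = 1 + 16 + 32 + 64 + 128 + 512 + 1024 in binary, 6^1777 ≡ 6·9·2·4·16·45·50 ≡ 60 (mod 79).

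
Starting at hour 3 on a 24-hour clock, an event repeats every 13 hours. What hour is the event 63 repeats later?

63·13 = 819.
819 mod 24 = 3 (since 34·24 = 816).
(3 + 3) mod 24 = 6.

6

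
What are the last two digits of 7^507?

By repeated squaring mod 100: 7^1≡7, 7^2≡49, 7^4≡1, 7^8≡1, 7^16≡1, 7^32≡1, 7^64≡1, 7^128≡1, 7^256≡1.
507 = 1 + 2 + 8 + 16 + 32 + 64 + 128 + 256, so 7^507 ≡ 7·49·1·1·1·1·1·1 ≡ 43 (mod 100).

43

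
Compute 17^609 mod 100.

Successive squares of 17 mod 100: 17^1≡17, 17^2≡89, 17^4≡21, 17^8≡41, 17^16≡81, 17^32≡61, 17^64≡21, 17^128≡41, 17^256≡81, 17^512≡61.
609 = 1 + 32 + 64 + 512, so 17^609 ≡ 17·61·21·61 ≡ 97 (mod 100).

97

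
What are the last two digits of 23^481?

23

By repeated squaring mod 100: 23^1≡23, 23^2≡29, 23^4≡41, 23^8≡81, 23^16≡61, 23^32≡21, 23^64≡41, 23^128≡81, 23^256≡61.
Since 481 = 1 + 32 + 64 + 128 + 256 in binary, 23^481 ≡ 23·21·41·81·61 ≡ 23 (mod 100).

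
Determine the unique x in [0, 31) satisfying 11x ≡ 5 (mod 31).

11⁻¹ ≡ 17 (mod 31) because 11·17 = 187 = 6·31 + 1.
Multiplying both sides by 17: x ≡ 17·5 = 85 ≡ 23 (mod 31).
Check: 11·23 = 253 = 8·31 + 5.

23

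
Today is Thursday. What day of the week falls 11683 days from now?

11683 mod 7 = 0 (since 1669·7 = 11683).
Thursday + 0 days → Thursday.

Thursday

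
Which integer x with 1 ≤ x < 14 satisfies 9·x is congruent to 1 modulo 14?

11

9·11 = 99 = 7·14 + 1, so 9⁻¹ ≡ 11 (mod 14).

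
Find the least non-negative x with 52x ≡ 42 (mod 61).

The inverse of 52 mod 61 is 27 (since 52·27 = 1404 ≡ 1).
Multiplying both sides by 27: x ≡ 27·42 = 1134 ≡ 36 (mod 61).

36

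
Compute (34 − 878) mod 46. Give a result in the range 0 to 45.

30

878 = 19·46 + 4, so 878 mod 46 = 4.
(34 − 4) mod 46 = 30.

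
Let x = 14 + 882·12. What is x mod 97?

25

882·12 = 10584.
10584 mod 97 = 11 (since 109·97 = 10573).
(14 + 11) mod 97 = 25.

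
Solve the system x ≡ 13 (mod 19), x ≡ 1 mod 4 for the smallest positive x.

13

Since 4·5 ≡ 1 (mod 19), take x = 1 + 4·((13−1)·5 mod 19) = 1 + 4·3 = 13.
Check: 13 mod 19 = 13, 13 mod 4 = 1.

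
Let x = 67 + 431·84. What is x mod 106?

431·84 = 36204.
Dividing 36204 by 106 gives quotient 341 and remainder 58.
(67 + 58) mod 106 = 19.

19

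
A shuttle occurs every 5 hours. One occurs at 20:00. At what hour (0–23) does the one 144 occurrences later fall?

144·5 = 720.
720 mod 24 = 0 (since 30·24 = 720).
(20 + 0) mod 24 = 20.

20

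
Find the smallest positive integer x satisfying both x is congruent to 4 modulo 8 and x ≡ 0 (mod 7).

28

Since 7·7 ≡ 1 (mod 8), take x = 0 + 7·((4−0)·7 mod 8) = 0 + 7·4 = 28.
Check: 28 mod 8 = 4, 28 mod 7 = 0.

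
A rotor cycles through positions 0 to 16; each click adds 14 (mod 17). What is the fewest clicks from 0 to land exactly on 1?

14·11 = 154 = 9·17 + 1, so 14⁻¹ ≡ 11 (mod 17).

11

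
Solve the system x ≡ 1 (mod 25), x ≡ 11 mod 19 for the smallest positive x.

x ≡ 11 (mod 19) gives x ∈ {11, 30, 49, 68, 87, 106, 125, 144, …}.
The first of these with x mod 25 = 1 is 201.

201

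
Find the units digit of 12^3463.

Powers of 2 mod 10 repeat with period 4: 2, 4, 8, 6.
3463 leaves remainder 3 on division by 4, so 12^3463 ends in 8.

8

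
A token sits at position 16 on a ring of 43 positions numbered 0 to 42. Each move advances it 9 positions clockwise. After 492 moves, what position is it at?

15

492·9 = 4428.
Dividing 4428 by 43 gives quotient 102 and remainder 42.
(16 + 42) mod 43 = 15.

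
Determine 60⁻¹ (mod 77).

77 = 1·60 + 17
60 = 3·17 + 9
17 = 1·9 + 8
9 = 1·8 + 1
8 = 8·1 + 0
Back-substituting gives 60·9 ≡ 1 (mod 77).

9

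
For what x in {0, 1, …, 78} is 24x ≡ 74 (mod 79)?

24⁻¹ ≡ 56 (mod 79) because 24·56 = 1344 = 17·79 + 1.
So x ≡ 56·74 = 4144 ≡ 36 (mod 79).

36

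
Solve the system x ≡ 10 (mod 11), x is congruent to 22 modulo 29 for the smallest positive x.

x ≡ 10 (mod 11) gives x ∈ {10, 21, 32, 43, 54, 65, 76, 87, …}.
The first of these with x mod 29 = 22 is 109.

109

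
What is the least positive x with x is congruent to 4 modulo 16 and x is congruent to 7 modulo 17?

228

Since 17·1 ≡ 1 (mod 16), take x = 7 + 17·((4−7)·1 mod 16) = 7 + 17·13 = 228.
Check: 228 mod 16 = 4, 228 mod 17 = 7.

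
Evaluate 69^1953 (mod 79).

Square-and-reduce mod 79: 69^1≡69, 69^2≡21, 69^4≡46, 69^8≡62, 69^16≡52, 69^32≡18, 69^64≡8, 69^128≡64, 69^256≡67, 69^512≡65, 69^1024≡38.
1953 = 1 + 32 + 128 + 256 + 512 + 1024, so 69^1953 ≡ 69·18·64·67·65·38 ≡ 27 (mod 79).

27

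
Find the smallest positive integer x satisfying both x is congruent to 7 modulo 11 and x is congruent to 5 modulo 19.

x ≡ 7 (mod 11) gives x ∈ {7, 18, 29, 40, 51, 62}.
The first of these with x mod 19 = 5 is 62.

62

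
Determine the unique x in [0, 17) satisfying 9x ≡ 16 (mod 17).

15

9⁻¹ ≡ 2 (mod 17) because 9·2 = 18 = 1·17 + 1.
Multiplying both sides by 2: x ≡ 2·16 = 32 ≡ 15 (mod 17).
Check: 9·15 = 135 = 7·17 + 16.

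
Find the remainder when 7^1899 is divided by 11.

8

By repeated squaring mod 11: 7^1≡7, 7^2≡5, 7^4≡3, 7^8≡9, 7^16≡4, 7^32≡5, 7^64≡3, 7^128≡9, 7^256≡4, 7^512≡5, 7^1024≡3.
Since 1899 = 1 + 2 + 8 + 32 + 64 + 256 + 512 + 1024 in binary, 7^1899 ≡ 7·5·9·5·3·4·5·3 ≡ 8 (mod 11).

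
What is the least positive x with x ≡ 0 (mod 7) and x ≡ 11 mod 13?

63

Since 13·6 ≡ 1 (mod 7), take x = 11 + 13·((0−11)·6 mod 7) = 11 + 13·4 = 63.
Check: 63 mod 7 = 0, 63 mod 13 = 11.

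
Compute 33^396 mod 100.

81

Square-and-reduce mod 100: 33^1≡33, 33^2≡89, 33^4≡21, 33^8≡41, 33^16≡81, 33^32≡61, 33^64≡21, 33^128≡41, 33^256≡81.
396 = 4 + 8 + 128 + 256, so 33^396 ≡ 21·41·41·81 ≡ 81 (mod 100).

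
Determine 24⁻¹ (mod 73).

70

24·70 = 1680 = 23·73 + 1, so 24⁻¹ ≡ 70 (mod 73).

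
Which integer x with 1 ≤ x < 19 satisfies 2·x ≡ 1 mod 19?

10

2·10 = 20 = 1·19 + 1, so 2⁻¹ ≡ 10 (mod 19).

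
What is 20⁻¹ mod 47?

40

47 = 2·20 + 7
20 = 2·7 + 6
7 = 1·6 + 1
6 = 6·1 + 0
Back-substituting gives 20·40 ≡ 1 (mod 47).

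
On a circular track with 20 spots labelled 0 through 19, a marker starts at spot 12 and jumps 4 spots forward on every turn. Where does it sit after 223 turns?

223·4 = 892.
892 − 44·20 = 12, so 892 ≡ 12 (mod 20).
(12 + 12) mod 20 = 4.

4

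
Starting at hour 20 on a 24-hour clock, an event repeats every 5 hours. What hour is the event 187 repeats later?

187·5 = 935.
935 − 38·24 = 23, so 935 ≡ 23 (mod 24).
(20 + 23) mod 24 = 19.

19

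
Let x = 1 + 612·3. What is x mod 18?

1

612·3 = 1836.
1836 mod 18 = 0 (since 102·18 = 1836).
(1 + 0) mod 18 = 1.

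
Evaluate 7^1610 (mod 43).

6

Square-and-reduce mod 43: 7^1≡7, 7^2≡6, 7^4≡36, 7^8≡6, 7^16≡36, 7^32≡6, 7^64≡36, 7^128≡6, 7^256≡36, 7^512≡6, 7^1024≡36.
1610 = 2 + 8 + 64 + 512 + 1024, so 7^1610 ≡ 6·6·36·6·36 ≡ 6 (mod 43).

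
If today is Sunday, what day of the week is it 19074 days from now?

19074 = 2724·7 + 6, so 19074 mod 7 = 6.
Sunday + 6 days → Saturday.

Saturday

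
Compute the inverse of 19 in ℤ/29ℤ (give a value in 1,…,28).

29 = 1·19 + 10
19 = 1·10 + 9
10 = 1·9 + 1
9 = 9·1 + 0
Back-substituting gives 19·26 ≡ 1 (mod 29).

26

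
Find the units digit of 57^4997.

7

The units digit of 57^n cycles with period 4: 7, 9, 3, 1, …
4997 leaves remainder 1 on division by 4, so 57^4997 ends in 7.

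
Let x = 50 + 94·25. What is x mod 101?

94·25 = 2350.
2350 mod 101 = 27 (since 23·101 = 2323).
(50 + 27) mod 101 = 77.

77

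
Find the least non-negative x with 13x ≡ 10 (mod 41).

13⁻¹ ≡ 19 (mod 41) because 13·19 = 247 = 6·41 + 1.
Multiplying both sides by 19: x ≡ 19·10 = 190 ≡ 26 (mod 41).

26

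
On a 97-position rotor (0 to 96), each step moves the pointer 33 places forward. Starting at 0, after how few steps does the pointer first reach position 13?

The inverse of 33 mod 97 is 50 (since 33·50 = 1650 ≡ 1).
So x ≡ 50·13 = 650 ≡ 68 (mod 97).
Check: 33·68 = 2244 = 23·97 + 13.

68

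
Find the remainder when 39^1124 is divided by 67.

By repeated squaring mod 67: 39^1≡39, 39^2≡47, 39^4≡65, 39^8≡4, 39^16≡16, 39^32≡55, 39^64≡10, 39^128≡33, 39^256≡17, 39^512≡21, 39^1024≡39.
Since 1124 = 4 + 32 + 64 + 1024 in binary, 39^1124 ≡ 65·55·10·39 ≡ 47 (mod 67).

47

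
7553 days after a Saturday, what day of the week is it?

Saturday

Dividing 7553 by 7 gives quotient 1079 and remainder 0.
Saturday + 0 days → Saturday.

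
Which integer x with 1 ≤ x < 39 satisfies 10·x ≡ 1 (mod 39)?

10·4 = 40 = 1·39 + 1, so 10⁻¹ ≡ 4 (mod 39).

4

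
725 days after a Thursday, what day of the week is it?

Monday

725 mod 7 = 4 (since 103·7 = 721).
Thursday + 4 days → Monday.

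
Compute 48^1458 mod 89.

21

By repeated squaring mod 89: 48^1≡48, 48^2≡79, 48^4≡11, 48^8≡32, 48^16≡45, 48^32≡67, 48^64≡39, 48^128≡8, 48^256≡64, 48^512≡2, 48^1024≡4.
Since 1458 = 2 + 16 + 32 + 128 + 256 + 1024 in binary, 48^1458 ≡ 79·45·67·8·64·4 ≡ 21 (mod 89).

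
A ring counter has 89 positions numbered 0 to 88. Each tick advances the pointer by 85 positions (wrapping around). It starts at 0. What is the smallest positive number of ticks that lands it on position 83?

46

The inverse of 85 mod 89 is 22 (since 85·22 = 1870 ≡ 1).
Multiplying both sides by 22: x ≡ 22·83 = 1826 ≡ 46 (mod 89).
Check: 85·46 = 3910 = 43·89 + 83.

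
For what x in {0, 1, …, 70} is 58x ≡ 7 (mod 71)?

65

58⁻¹ ≡ 60 (mod 71) because 58·60 = 3480 = 49·71 + 1.
Multiplying both sides by 60: x ≡ 60·7 = 420 ≡ 65 (mod 71).
Check: 58·65 = 3770 = 53·71 + 7.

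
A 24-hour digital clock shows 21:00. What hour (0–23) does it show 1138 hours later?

1138 = 47·24 + 10, so 1138 mod 24 = 10.
(21 + 10) mod 24 = 7.

7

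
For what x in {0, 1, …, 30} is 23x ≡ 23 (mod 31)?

1

The inverse of 23 mod 31 is 27 (since 23·27 = 621 ≡ 1).
So x ≡ 27·23 = 621 ≡ 1 (mod 31).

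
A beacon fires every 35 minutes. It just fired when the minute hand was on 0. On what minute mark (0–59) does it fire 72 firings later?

72·35 = 2520.
2520 = 42·60 + 0, so 2520 mod 60 = 0.
(0 + 0) mod 60 = 0.

0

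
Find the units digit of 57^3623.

3

The units digit of 57^n cycles with period 4: 7, 9, 3, 1, …
3623 mod 4 = 3, so the last digit matches 7^3 = 3.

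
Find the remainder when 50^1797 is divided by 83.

22

Successive squares of 50 mod 83: 50^1≡50, 50^2≡10, 50^4≡17, 50^8≡40, 50^16≡23, 50^32≡31, 50^64≡48, 50^128≡63, 50^256≡68, 50^512≡59, 50^1024≡78.
1797 = 1 + 4 + 256 + 512 + 1024, so 50^1797 ≡ 50·17·68·59·78 ≡ 22 (mod 83).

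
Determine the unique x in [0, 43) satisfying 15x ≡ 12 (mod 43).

18

The inverse of 15 mod 43 is 23 (since 15·23 = 345 ≡ 1).
So x ≡ 23·12 = 276 ≡ 18 (mod 43).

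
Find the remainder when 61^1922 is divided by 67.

Square-and-reduce mod 67: 61^1≡61, 61^2≡36, 61^4≡23, 61^8≡60, 61^16≡49, 61^32≡56, 61^64≡54, 61^128≡35, 61^256≡19, 61^512≡26, 61^1024≡6.
1922 = 2 + 128 + 256 + 512 + 1024, so 61^1922 ≡ 36·35·19·26·6 ≡ 60 (mod 67).

60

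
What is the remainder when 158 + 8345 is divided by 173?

26

8345 mod 173 = 41 (since 48·173 = 8304).
(158 + 41) mod 173 = 26.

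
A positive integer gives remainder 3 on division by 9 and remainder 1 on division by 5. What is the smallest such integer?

x ≡ 1 (mod 5) gives x ∈ {1, 6, 11, 16, 21}.
The first of these with x mod 9 = 3 is 21.

21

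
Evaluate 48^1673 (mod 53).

31

Square-and-reduce mod 53: 48^1≡48, 48^2≡25, 48^4≡42, 48^8≡15, 48^16≡13, 48^32≡10, 48^64≡47, 48^128≡36, 48^256≡24, 48^512≡46, 48^1024≡49.
Since 1673 = 1 + 8 + 128 + 512 + 1024 in binary, 48^1673 ≡ 48·15·36·46·49 ≡ 31 (mod 53).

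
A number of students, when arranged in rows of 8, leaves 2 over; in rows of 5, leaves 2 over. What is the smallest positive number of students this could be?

Since 5·5 ≡ 1 (mod 8), take x = 2 + 5·((2−2)·5 mod 8) = 2 + 5·0 = 2.
Check: 2 mod 8 = 2, 2 mod 5 = 2.

2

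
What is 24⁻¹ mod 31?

22

24·22 = 528 = 17·31 + 1, so 24⁻¹ ≡ 22 (mod 31).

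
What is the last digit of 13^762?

Powers of 3 mod 10 repeat with period 4: 3, 9, 7, 1.
762 leaves remainder 2 on division by 4, so 13^762 ends in 9.

9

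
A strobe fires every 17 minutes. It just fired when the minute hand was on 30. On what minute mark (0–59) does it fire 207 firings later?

9

207·17 = 3519.
Dividing 3519 by 60 gives quotient 58 and remainder 39.
(30 + 39) mod 60 = 9.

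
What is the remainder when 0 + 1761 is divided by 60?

21

Dividing 1761 by 60 gives quotient 29 and remainder 21.
(0 + 21) mod 60 = 21.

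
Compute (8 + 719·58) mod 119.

719·58 = 41702.
41702 = 350·119 + 52, so 41702 mod 119 = 52.
(8 + 52) mod 119 = 60.

60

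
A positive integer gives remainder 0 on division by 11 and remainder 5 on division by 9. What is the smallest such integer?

Since 9·5 ≡ 1 (mod 11), take x = 5 + 9·((0−5)·5 mod 11) = 5 + 9·8 = 77.
Check: 77 mod 11 = 0, 77 mod 9 = 5.

77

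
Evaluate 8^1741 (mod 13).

By repeated squaring mod 13: 8^1≡8, 8^2≡12, 8^4≡1, 8^8≡1, 8^16≡1, 8^32≡1, 8^64≡1, 8^128≡1, 8^256≡1, 8^512≡1, 8^1024≡1.
1741 = 1 + 4 + 8 + 64 + 128 + 512 + 1024, so 8^1741 ≡ 8·1·1·1·1·1·1 ≡ 8 (mod 13).

8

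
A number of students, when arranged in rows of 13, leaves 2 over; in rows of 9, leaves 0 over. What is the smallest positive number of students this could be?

Since 9·3 ≡ 1 (mod 13), take x = 0 + 9·((2−0)·3 mod 13) = 0 + 9·6 = 54.
Check: 54 mod 13 = 2, 54 mod 9 = 0.

54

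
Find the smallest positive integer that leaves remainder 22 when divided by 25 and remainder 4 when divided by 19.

422

x ≡ 4 (mod 19) gives x ∈ {4, 23, 42, 61, 80, 99, 118, 137, …}.
The first of these with x mod 25 = 22 is 422.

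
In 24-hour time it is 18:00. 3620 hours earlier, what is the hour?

3620 mod 24 = 20 (since 150·24 = 3600).
(18 − 20) mod 24 = 22.

22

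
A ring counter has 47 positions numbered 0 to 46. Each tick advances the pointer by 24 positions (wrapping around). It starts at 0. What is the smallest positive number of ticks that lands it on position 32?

17

The inverse of 24 mod 47 is 2 (since 24·2 = 48 ≡ 1).
So x ≡ 2·32 = 64 ≡ 17 (mod 47).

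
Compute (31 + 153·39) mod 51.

153·39 = 5967.
5967 = 117·51 + 0, so 5967 mod 51 = 0.
(31 + 0) mod 51 = 31.

31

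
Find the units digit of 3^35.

The units digit of 3^n cycles with period 4: 3, 9, 7, 1, …
35 mod 4 = 3, so the last digit matches 3^3 = 7.

7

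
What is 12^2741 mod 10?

The units digit of 12^n cycles with period 4: 2, 4, 8, 6, …
2741 leaves remainder 1 on division by 4, so 12^2741 ends in 2.

2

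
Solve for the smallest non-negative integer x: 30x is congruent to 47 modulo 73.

The inverse of 30 mod 73 is 56 (since 30·56 = 1680 ≡ 1).
Multiplying both sides by 56: x ≡ 56·47 = 2632 ≡ 4 (mod 73).
Check: 30·4 = 120 = 1·73 + 47.

4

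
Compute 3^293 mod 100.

Successive squares of 3 mod 100: 3^1≡3, 3^2≡9, 3^4≡81, 3^8≡61, 3^16≡21, 3^32≡41, 3^64≡81, 3^128≡61, 3^256≡21.
Since 293 = 1 + 4 + 32 + 256 in binary, 3^293 ≡ 3·81·41·21 ≡ 23 (mod 100).

23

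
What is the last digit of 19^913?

Last digits of 9^n: 9, 1 (period 2).
913 leaves remainder 1 on division by 2, so 19^913 ends in 9.

9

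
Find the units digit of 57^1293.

Powers of 7 mod 10 repeat with period 4: 7, 9, 3, 1.
1293 mod 4 = 1, so the last digit matches 7^1 = 7.

7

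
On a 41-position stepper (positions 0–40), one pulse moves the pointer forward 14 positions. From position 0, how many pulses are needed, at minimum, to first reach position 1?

14·3 = 42 = 1·41 + 1, so 14⁻¹ ≡ 3 (mod 41).

3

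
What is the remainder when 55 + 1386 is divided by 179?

9

1386 − 7·179 = 133, so 1386 ≡ 133 (mod 179).
(55 + 133) mod 179 = 9.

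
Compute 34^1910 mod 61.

Square-and-reduce mod 61: 34^1≡34, 34^2≡58, 34^4≡9, 34^8≡20, 34^16≡34, 34^32≡58, 34^64≡9, 34^128≡20, 34^256≡34, 34^512≡58, 34^1024≡9.
1910 = 2 + 4 + 16 + 32 + 64 + 256 + 512 + 1024, so 34^1910 ≡ 58·9·34·58·9·34·58·9 ≡ 1 (mod 61).

1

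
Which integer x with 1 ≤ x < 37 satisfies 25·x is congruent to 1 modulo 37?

37 = 1·25 + 12
25 = 2·12 + 1
12 = 12·1 + 0
Back-substituting gives 25·3 ≡ 1 (mod 37).

3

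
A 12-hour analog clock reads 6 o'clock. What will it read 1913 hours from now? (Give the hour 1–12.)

11

Dividing 1913 by 12 gives quotient 159 and remainder 5.
6 + 5 → 11 on a 12-hour dial.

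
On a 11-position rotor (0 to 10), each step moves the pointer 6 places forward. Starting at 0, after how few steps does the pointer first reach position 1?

The inverse of 6 mod 11 is 2 (since 6·2 = 12 ≡ 1).
Multiplying both sides by 2: x ≡ 2·1 = 2 ≡ 2 (mod 11).

2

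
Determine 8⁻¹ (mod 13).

5

13 = 1·8 + 5
8 = 1·5 + 3
5 = 1·3 + 2
3 = 1·2 + 1
2 = 2·1 + 0
Back-substituting gives 8·5 ≡ 1 (mod 13).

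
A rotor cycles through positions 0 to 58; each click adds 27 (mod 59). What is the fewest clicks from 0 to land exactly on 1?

59 = 2·27 + 5
27 = 5·5 + 2
5 = 2·2 + 1
2 = 2·1 + 0
Back-substituting gives 27·35 ≡ 1 (mod 59).

35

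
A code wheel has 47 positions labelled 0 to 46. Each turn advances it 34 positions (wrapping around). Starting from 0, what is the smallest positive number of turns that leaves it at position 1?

18

47 = 1·34 + 13
34 = 2·13 + 8
13 = 1·8 + 5
8 = 1·5 + 3
5 = 1·3 + 2
3 = 1·2 + 1
2 = 2·1 + 0
Back-substituting gives 34·18 ≡ 1 (mod 47).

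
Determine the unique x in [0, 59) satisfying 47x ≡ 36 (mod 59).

56

47⁻¹ ≡ 54 (mod 59) because 47·54 = 2538 = 43·59 + 1.
Multiplying both sides by 54: x ≡ 54·36 = 1944 ≡ 56 (mod 59).
Check: 47·56 = 2632 = 44·59 + 36.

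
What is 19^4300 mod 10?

Last digits of 9^n: 9, 1 (period 2).
4300 leaves remainder 0 on division by 2, so 19^4300 ends in 1.

1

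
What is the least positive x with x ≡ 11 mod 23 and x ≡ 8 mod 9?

x ≡ 8 (mod 9) gives x ∈ {8, 17, 26, 35, 44, 53, 62, 71, …}.
The first of these with x mod 23 = 11 is 80.

80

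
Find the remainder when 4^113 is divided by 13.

Successive squares of 4 mod 13: 4^1≡4, 4^2≡3, 4^4≡9, 4^8≡3, 4^16≡9, 4^32≡3, 4^64≡9.
113 = 1 + 16 + 32 + 64, so 4^113 ≡ 4·9·3·9 ≡ 10 (mod 13).

10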